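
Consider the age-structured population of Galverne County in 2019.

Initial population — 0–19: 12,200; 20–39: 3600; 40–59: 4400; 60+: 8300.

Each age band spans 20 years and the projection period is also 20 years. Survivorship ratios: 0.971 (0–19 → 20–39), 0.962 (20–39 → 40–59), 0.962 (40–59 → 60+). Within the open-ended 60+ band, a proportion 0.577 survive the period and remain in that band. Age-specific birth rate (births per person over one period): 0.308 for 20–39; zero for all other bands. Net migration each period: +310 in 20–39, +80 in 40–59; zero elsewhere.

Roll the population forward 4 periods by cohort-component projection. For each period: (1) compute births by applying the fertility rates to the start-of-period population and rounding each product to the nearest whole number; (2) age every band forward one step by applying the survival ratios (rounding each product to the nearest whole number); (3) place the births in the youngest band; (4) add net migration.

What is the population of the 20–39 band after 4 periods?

[period 1]
Births: 3600 × 0.308 = 1109
20–39: 12200 × 0.971 = 11846
40–59: 3600 × 0.962 = 3463
60+: 4400 × 0.962 + 8300 × 0.577 = 4233 + 4789 = 9022
Net migration: 20–39 + 310 → 12156; 40–59 + 80 → 3543
Giving 1109 / 12156 / 3543 / 9022.
[period 2]
Births: 12156 × 0.308 = 3744
20–39: 1109 × 0.971 = 1077
40–59: 12156 × 0.962 = 11694
60+: 3543 × 0.962 + 9022 × 0.577 = 3408 + 5206 = 8614
Net migration: 20–39 + 310 → 1387; 40–59 + 80 → 11774
Giving 3744 / 1387 / 11774 / 8614.
[period 3]
Births: 1387 × 0.308 = 427
20–39: 3744 × 0.971 = 3635
40–59: 1387 × 0.962 = 1334
60+: 11774 × 0.962 + 8614 × 0.577 = 11327 + 4970 = 16297
Net migration: 20–39 + 310 → 3945; 40–59 + 80 → 1414
Giving 427 / 3945 / 1414 / 16297.
[period 4]
Births: 3945 × 0.308 = 1215
20–39: 427 × 0.971 = 415
40–59: 3945 × 0.962 = 3795
60+: 1414 × 0.962 + 16297 × 0.577 = 1360 + 9403 = 10763
Net migration: 20–39 + 310 → 725; 40–59 + 80 → 3875
Giving 1215 / 725 / 3875 / 10763.

725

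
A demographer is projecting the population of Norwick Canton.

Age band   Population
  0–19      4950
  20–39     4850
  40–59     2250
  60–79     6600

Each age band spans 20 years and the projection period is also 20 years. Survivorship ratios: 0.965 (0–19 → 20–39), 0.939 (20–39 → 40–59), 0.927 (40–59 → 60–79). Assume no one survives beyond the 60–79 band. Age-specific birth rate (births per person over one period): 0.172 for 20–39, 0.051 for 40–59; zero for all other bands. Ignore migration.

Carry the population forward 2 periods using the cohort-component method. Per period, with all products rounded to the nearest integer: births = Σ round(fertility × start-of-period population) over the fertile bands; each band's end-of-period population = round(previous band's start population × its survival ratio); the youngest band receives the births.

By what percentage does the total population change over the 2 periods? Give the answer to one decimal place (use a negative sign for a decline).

-42.7

Call the bands 1 to 4, youngest first.
Period 1.
Births: 4850 × 0.172 = 834 ; 2250 × 0.051 = 115 ⇒ total 949
Band 2: 4950 × 0.965 = 4777
Band 3: 4850 × 0.939 = 4554
Band 4: 2250 × 0.927 = 2086
→ [949, 4777, 4554, 2086]
Period 2.
Births: 4777 × 0.172 = 822 ; 4554 × 0.051 = 232 ⇒ total 1054
Band 2: 949 × 0.965 = 916
Band 3: 4777 × 0.939 = 4486
Band 4: 4554 × 0.927 = 4222
→ [1054, 916, 4486, 4222]
Total: 18650 → 10678; change = -7972; percentage change = -42.7%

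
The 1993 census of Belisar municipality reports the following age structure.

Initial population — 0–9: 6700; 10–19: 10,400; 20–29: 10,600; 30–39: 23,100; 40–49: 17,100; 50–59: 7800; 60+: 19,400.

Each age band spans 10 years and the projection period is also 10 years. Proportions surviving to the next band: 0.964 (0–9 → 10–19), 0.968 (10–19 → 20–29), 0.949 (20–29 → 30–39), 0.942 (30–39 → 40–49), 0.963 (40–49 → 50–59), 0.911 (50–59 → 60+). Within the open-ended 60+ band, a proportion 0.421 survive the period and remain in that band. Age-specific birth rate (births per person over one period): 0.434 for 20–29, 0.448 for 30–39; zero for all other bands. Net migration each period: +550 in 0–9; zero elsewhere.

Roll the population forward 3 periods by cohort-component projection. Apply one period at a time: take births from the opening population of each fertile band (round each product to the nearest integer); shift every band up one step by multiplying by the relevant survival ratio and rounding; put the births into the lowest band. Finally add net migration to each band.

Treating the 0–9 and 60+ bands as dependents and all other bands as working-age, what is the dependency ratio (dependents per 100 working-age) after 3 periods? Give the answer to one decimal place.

74.9

Period 1:
Births: 10600 × 0.434 = 4600  |  23100 × 0.448 = 10349 → total 14949
10–19: 6700 × 0.964 = 6459
20–29: 10400 × 0.968 = 10067
30–39: 10600 × 0.949 = 10059
40–49: 23100 × 0.942 = 21760
50–59: 17100 × 0.963 = 16467
60+: 7800 × 0.911 + 19400 × 0.421 = 7106 + 8167 = 15273
Net migration: 0–9 + 550 → 15499
Population now: 0–9=15499, 10–19=6459, 20–29=10067, 30–39=10059, 40–49=21760, 50–59=16467, 60+=15273
Period 2:
Births: 10067 × 0.434 = 4369  |  10059 × 0.448 = 4506 → total 8875
10–19: 15499 × 0.964 = 14941
20–29: 6459 × 0.968 = 6252
30–39: 10067 × 0.949 = 9554
40–49: 10059 × 0.942 = 9476
50–59: 21760 × 0.963 = 20955
60+: 16467 × 0.911 + 15273 × 0.421 = 15001 + 6430 = 21431
Net migration: 0–9 + 550 → 9425
Population now: 0–9=9425, 10–19=14941, 20–29=6252, 30–39=9554, 40–49=9476, 50–59=20955, 60+=21431
Period 3:
Births: 6252 × 0.434 = 2713  |  9554 × 0.448 = 4280 → total 6993
10–19: 9425 × 0.964 = 9086
20–29: 14941 × 0.968 = 14463
30–39: 6252 × 0.949 = 5933
40–49: 9554 × 0.942 = 9000
50–59: 9476 × 0.963 = 9125
60+: 20955 × 0.911 + 21431 × 0.421 = 19090 + 9022 = 28112
Net migration: 0–9 + 550 → 7543
Population now: 0–9=7543, 10–19=9086, 20–29=14463, 30–39=5933, 40–49=9000, 50–59=9125, 60+=28112
Dependents (band 0–9 + band 60+) = 7543 + 28112 = 35655; working-age = 47607; ratio = 35655/47607 × 100 = 74.9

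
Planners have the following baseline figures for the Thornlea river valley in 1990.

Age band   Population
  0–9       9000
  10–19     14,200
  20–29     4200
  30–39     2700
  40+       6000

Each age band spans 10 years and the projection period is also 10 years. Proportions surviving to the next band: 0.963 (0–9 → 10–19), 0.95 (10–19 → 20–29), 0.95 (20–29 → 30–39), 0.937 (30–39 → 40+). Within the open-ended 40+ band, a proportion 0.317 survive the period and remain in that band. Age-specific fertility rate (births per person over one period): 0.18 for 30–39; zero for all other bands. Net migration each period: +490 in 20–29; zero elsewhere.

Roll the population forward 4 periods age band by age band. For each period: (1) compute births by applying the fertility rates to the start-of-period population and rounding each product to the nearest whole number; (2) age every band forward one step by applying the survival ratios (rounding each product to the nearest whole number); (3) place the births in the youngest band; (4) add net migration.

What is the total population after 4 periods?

18057

Call the bands 1 to 5, youngest first.
— Period 1 —
Births: 2700 * 0.18 = 486
Band 2: 9000 * 0.963 = 8667
Band 3: 14200 * 0.95 = 13490
Band 4: 4200 * 0.95 = 3990
Band 5: 2700 * 0.937 + 6000 * 0.317 = 2530 + 1902 = 4432
Net migration: Band 3 + 490 → 13980
→ [486, 8667, 13980, 3990, 4432]
— Period 2 —
Births: 3990 * 0.18 = 718
Band 2: 486 * 0.963 = 468
Band 3: 8667 * 0.95 = 8234
Band 4: 13980 * 0.95 = 13281
Band 5: 3990 * 0.937 + 4432 * 0.317 = 3739 + 1405 = 5144
Net migration: Band 3 + 490 → 8724
→ [718, 468, 8724, 13281, 5144]
— Period 3 —
Births: 13281 * 0.18 = 2391
Band 2: 718 * 0.963 = 691
Band 3: 468 * 0.95 = 445
Band 4: 8724 * 0.95 = 8288
Band 5: 13281 * 0.937 + 5144 * 0.317 = 12444 + 1631 = 14075
Net migration: Band 3 + 490 → 935
→ [2391, 691, 935, 8288, 14075]
— Period 4 —
Births: 8288 * 0.18 = 1492
Band 2: 2391 * 0.963 = 2303
Band 3: 691 * 0.95 = 656
Band 4: 935 * 0.95 = 888
Band 5: 8288 * 0.937 + 14075 * 0.317 = 7766 + 4462 = 12228
Net migration: Band 3 + 490 → 1146
→ [1492, 2303, 1146, 888, 12228]
Total after period 4: 1492 + 2303 + 1146 + 888 + 12228 = 18057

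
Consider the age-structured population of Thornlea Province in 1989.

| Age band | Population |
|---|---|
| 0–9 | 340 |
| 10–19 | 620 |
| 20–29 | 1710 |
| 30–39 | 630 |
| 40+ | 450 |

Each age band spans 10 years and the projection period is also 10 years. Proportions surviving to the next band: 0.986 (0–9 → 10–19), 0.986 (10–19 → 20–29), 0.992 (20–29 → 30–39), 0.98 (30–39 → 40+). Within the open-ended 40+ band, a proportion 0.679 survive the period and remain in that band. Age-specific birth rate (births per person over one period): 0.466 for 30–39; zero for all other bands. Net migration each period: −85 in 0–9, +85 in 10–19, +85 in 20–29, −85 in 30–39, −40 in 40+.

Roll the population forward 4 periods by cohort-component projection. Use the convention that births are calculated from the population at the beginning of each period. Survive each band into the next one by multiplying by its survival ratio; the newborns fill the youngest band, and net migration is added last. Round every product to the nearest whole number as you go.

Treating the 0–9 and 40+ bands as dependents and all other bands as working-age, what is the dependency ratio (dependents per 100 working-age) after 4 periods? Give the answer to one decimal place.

Call the groups 1 to 5, youngest first.
After projecting period 1:
Births: 630 * 0.466 = 294
Group 2: 340 * 0.986 = 335
Group 3: 620 * 0.986 = 611
Group 4: 1710 * 0.992 = 1696
Group 5: 630 * 0.98 + 450 * 0.679 = 617 + 306 = 923
Net migration: Group 1 − 85 → 209; Group 2 + 85 → 420; Group 3 + 85 → 696; Group 4 − 85 → 1611; Group 5 − 40 → 883
Giving 209 / 420 / 696 / 1611 / 883.
After projecting period 2:
Births: 1611 * 0.466 = 751
Group 2: 209 * 0.986 = 206
Group 3: 420 * 0.986 = 414
Group 4: 696 * 0.992 = 690
Group 5: 1611 * 0.98 + 883 * 0.679 = 1579 + 600 = 2179
Net migration: Group 1 − 85 → 666; Group 2 + 85 → 291; Group 3 + 85 → 499; Group 4 − 85 → 605; Group 5 − 40 → 2139
Giving 666 / 291 / 499 / 605 / 2139.
After projecting period 3:
Births: 605 * 0.466 = 282
Group 2: 666 * 0.986 = 657
Group 3: 291 * 0.986 = 287
Group 4: 499 * 0.992 = 495
Group 5: 605 * 0.98 + 2139 * 0.679 = 593 + 1452 = 2045
Net migration: Group 1 − 85 → 197; Group 2 + 85 → 742; Group 3 + 85 → 372; Group 4 − 85 → 410; Group 5 − 40 → 2005
Giving 197 / 742 / 372 / 410 / 2005.
After projecting period 4:
Births: 410 * 0.466 = 191
Group 2: 197 * 0.986 = 194
Group 3: 742 * 0.986 = 732
Group 4: 372 * 0.992 = 369
Group 5: 410 * 0.98 + 2005 * 0.679 = 402 + 1361 = 1763
Net migration: Group 1 − 85 → 106; Group 2 + 85 → 279; Group 3 + 85 → 817; Group 4 − 85 → 284; Group 5 − 40 → 1723
Giving 106 / 279 / 817 / 284 / 1723.
Dependents (band 0–9 + band 40+) = 106 + 1723 = 1829; working-age = 1380; ratio = 1829/1380 × 100 = 132.5

132.5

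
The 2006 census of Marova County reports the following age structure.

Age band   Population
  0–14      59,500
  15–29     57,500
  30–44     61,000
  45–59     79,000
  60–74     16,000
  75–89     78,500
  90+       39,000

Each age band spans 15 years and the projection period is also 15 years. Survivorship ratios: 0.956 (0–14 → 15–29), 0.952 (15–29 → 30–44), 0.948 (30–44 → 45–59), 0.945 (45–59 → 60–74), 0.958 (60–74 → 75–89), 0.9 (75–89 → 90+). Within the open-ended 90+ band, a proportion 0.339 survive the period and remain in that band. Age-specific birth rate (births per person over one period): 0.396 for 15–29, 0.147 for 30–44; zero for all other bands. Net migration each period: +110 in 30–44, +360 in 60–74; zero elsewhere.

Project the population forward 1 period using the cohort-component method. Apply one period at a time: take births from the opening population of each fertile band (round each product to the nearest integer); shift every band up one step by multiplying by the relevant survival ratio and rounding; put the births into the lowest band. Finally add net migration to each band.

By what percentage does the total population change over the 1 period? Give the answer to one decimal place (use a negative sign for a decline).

-3.8

(Bands numbered youngest = 1 to oldest = 7.)
[period 1]
Births: 57500 × 0.396 = 22770 ; 61000 × 0.147 = 8967 ⇒ total 31737
Band 2: 59500 × 0.956 = 56882
Band 3: 57500 × 0.952 = 54740
Band 4: 61000 × 0.948 = 57828
Band 5: 79000 × 0.945 = 74655
Band 6: 16000 × 0.958 = 15328
Band 7: 78500 × 0.9 + 39000 × 0.339 = 70650 + 13221 = 83871
Net migration: Band 3 + 110 → 54850; Band 5 + 360 → 75015
End of period: [31737, 56882, 54850, 57828, 75015, 15328, 83871]
Total: 390500 → 375511; change = -14989; percentage change = -3.8%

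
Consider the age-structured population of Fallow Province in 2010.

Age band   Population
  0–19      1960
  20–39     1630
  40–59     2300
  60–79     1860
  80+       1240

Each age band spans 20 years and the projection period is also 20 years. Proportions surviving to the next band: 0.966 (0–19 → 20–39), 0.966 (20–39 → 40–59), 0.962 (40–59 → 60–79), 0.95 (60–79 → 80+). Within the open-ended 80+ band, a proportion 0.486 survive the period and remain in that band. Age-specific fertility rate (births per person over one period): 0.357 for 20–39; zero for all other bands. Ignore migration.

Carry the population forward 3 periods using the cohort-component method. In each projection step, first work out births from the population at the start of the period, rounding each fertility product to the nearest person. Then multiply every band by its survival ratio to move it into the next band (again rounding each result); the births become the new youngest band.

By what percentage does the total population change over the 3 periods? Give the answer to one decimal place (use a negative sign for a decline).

-31.3

After projecting period 1:
Births: 1630 * 0.357 = 582
20–39: 1960 * 0.966 = 1893
40–59: 1630 * 0.966 = 1575
60–79: 2300 * 0.962 = 2213
80+: 1860 * 0.95 + 1240 * 0.486 = 1767 + 603 = 2370
Population now: 0–19=582, 20–39=1893, 40–59=1575, 60–79=2213, 80+=2370
After projecting period 2:
Births: 1893 * 0.357 = 676
20–39: 582 * 0.966 = 562
40–59: 1893 * 0.966 = 1829
60–79: 1575 * 0.962 = 1515
80+: 2213 * 0.95 + 2370 * 0.486 = 2102 + 1152 = 3254
Population now: 0–19=676, 20–39=562, 40–59=1829, 60–79=1515, 80+=3254
After projecting period 3:
Births: 562 * 0.357 = 201
20–39: 676 * 0.966 = 653
40–59: 562 * 0.966 = 543
60–79: 1829 * 0.962 = 1759
80+: 1515 * 0.95 + 3254 * 0.486 = 1439 + 1581 = 3020
Population now: 0–19=201, 20–39=653, 40–59=543, 60–79=1759, 80+=3020
Total: 8990 → 6176; change = -2814; percentage change = -31.3%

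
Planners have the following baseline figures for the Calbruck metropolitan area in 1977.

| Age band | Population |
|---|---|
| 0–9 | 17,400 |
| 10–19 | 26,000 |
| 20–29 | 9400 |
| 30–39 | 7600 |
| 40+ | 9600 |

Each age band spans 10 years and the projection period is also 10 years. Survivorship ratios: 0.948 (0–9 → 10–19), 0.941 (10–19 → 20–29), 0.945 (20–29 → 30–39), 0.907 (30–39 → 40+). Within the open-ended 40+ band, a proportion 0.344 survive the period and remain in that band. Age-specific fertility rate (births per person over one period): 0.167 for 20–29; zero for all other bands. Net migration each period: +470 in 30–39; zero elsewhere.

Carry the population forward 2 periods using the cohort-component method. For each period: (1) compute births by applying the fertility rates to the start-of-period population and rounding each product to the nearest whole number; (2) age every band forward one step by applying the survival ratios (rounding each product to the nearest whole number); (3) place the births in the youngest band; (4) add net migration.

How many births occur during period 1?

1570

Call the bands 1 to 5, youngest first.
— Period 1 —
Births: 9400 × 0.167 = 1570
Band 2: 17400 × 0.948 = 16495
Band 3: 26000 × 0.941 = 24466
Band 4: 9400 × 0.945 = 8883
Band 5: 7600 × 0.907 + 9600 × 0.344 = 6893 + 3302 = 10195
Net migration: Band 4 + 470 → 9353
→ [1570, 16495, 24466, 9353, 10195]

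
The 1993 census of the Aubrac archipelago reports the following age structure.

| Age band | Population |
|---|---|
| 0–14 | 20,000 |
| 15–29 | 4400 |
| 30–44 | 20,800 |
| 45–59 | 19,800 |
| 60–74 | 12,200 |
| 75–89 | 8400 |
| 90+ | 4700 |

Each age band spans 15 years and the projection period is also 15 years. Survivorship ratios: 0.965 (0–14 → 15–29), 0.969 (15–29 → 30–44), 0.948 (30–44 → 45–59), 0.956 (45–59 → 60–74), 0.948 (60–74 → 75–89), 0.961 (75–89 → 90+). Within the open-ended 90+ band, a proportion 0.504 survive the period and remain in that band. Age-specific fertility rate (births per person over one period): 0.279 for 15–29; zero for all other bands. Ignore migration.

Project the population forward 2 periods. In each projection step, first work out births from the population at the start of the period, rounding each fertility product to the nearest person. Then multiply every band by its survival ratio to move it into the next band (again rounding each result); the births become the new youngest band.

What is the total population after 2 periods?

(Groups numbered youngest = 1 to oldest = 7.)
[period 1]
Births: 4400 * 0.279 = 1228
Group 2: 20000 * 0.965 = 19300
Group 3: 4400 * 0.969 = 4264
Group 4: 20800 * 0.948 = 19718
Group 5: 19800 * 0.956 = 18929
Group 6: 12200 * 0.948 = 11566
Group 7: 8400 * 0.961 + 4700 * 0.504 = 8072 + 2369 = 10441
End of period: [1228, 19300, 4264, 19718, 18929, 11566, 10441]
[period 2]
Births: 19300 * 0.279 = 5385
Group 2: 1228 * 0.965 = 1185
Group 3: 19300 * 0.969 = 18702
Group 4: 4264 * 0.948 = 4042
Group 5: 19718 * 0.956 = 18850
Group 6: 18929 * 0.948 = 17945
Group 7: 11566 * 0.961 + 10441 * 0.504 = 11115 + 5262 = 16377
End of period: [5385, 1185, 18702, 4042, 18850, 17945, 16377]
Total after period 2: 5385 + 1185 + 18702 + 4042 + 18850 + 17945 + 16377 = 82486

82486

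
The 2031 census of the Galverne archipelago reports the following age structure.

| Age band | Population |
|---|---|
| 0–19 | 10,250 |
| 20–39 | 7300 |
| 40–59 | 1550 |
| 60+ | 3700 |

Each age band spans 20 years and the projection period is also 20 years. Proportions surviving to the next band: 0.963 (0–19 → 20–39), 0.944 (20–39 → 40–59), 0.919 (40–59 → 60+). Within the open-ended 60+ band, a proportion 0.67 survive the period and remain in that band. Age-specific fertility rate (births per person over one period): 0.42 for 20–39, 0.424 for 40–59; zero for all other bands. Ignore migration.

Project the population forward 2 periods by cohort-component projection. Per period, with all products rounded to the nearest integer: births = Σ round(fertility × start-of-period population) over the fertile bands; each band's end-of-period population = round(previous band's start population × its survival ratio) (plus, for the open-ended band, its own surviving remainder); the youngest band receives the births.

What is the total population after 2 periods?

28919

Call the bands 1 to 4, youngest first.
— Period 1 —
Births: 7300 × 0.42 = 3066, 1550 × 0.424 = 657 ⇒ total 3723
Band 2: 10250 × 0.963 = 9871
Band 3: 7300 × 0.944 = 6891
Band 4: 1550 × 0.919 + 3700 × 0.67 = 1424 + 2479 = 3903
Population now: 0–19=3723, 20–39=9871, 40–59=6891, 60+=3903
— Period 2 —
Births: 9871 × 0.42 = 4146, 6891 × 0.424 = 2922 ⇒ total 7068
Band 2: 3723 × 0.963 = 3585
Band 3: 9871 × 0.944 = 9318
Band 4: 6891 × 0.919 + 3903 × 0.67 = 6333 + 2615 = 8948
Population now: 0–19=7068, 20–39=3585, 40–59=9318, 60+=8948
Total after period 2: 7068 + 3585 + 9318 + 8948 = 28919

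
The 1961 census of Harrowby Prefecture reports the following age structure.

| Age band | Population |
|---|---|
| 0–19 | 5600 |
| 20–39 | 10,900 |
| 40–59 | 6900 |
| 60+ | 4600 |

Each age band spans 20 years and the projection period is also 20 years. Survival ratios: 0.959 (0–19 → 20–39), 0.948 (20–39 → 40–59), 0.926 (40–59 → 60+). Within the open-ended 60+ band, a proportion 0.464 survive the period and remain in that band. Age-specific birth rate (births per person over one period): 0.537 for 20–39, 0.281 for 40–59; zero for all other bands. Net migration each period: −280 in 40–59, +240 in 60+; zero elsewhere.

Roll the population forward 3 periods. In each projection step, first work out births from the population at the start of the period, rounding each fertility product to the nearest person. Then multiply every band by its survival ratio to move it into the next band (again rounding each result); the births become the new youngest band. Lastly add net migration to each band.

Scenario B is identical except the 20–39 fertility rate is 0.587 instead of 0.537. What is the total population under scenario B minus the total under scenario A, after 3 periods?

[period 1]
Births: 10900 × 0.537 = 5853, 6900 × 0.281 = 1939 — total 7792
20–39: 5600 × 0.959 = 5370
40–59: 10900 × 0.948 = 10333
60+: 6900 × 0.926 + 4600 × 0.464 = 6389 + 2134 = 8523
Net migration: 40–59 − 280 → 10053; 60+ + 240 → 8763
End of period: [7792, 5370, 10053, 8763]
[period 2]
Births: 5370 × 0.537 = 2884, 10053 × 0.281 = 2825 — total 5709
20–39: 7792 × 0.959 = 7473
40–59: 5370 × 0.948 = 5091
60+: 10053 × 0.926 + 8763 × 0.464 = 9309 + 4066 = 13375
Net migration: 40–59 − 280 → 4811; 60+ + 240 → 13615
End of period: [5709, 7473, 4811, 13615]
[period 3]
Births: 7473 × 0.537 = 4013, 4811 × 0.281 = 1352 — total 5365
20–39: 5709 × 0.959 = 5475
40–59: 7473 × 0.948 = 7084
60+: 4811 × 0.926 + 13615 × 0.464 = 4455 + 6317 = 10772
Net migration: 40–59 − 280 → 6804; 60+ + 240 → 11012
End of period: [5365, 5475, 6804, 11012]
Scenario A total after 3 periods: 28656
Scenario B projection —
[period 1]
Births: 10900 × 0.587 = 6398, 6900 × 0.281 = 1939 — total 8337
20–39: 5600 × 0.959 = 5370
40–59: 10900 × 0.948 = 10333
60+: 6900 × 0.926 + 4600 × 0.464 = 6389 + 2134 = 8523
Net migration: 40–59 − 280 → 10053; 60+ + 240 → 8763
End of period: [8337, 5370, 10053, 8763]
[period 2]
Births: 5370 × 0.587 = 3152, 10053 × 0.281 = 2825 — total 5977
20–39: 8337 × 0.959 = 7995
40–59: 5370 × 0.948 = 5091
60+: 10053 × 0.926 + 8763 × 0.464 = 9309 + 4066 = 13375
Net migration: 40–59 − 280 → 4811; 60+ + 240 → 13615
End of period: [5977, 7995, 4811, 13615]
[period 3]
Births: 7995 × 0.587 = 4693, 4811 × 0.281 = 1352 — total 6045
20–39: 5977 × 0.959 = 5732
40–59: 7995 × 0.948 = 7579
60+: 4811 × 0.926 + 13615 × 0.464 = 4455 + 6317 = 10772
Net migration: 40–59 − 280 → 7299; 60+ + 240 → 11012
End of period: [6045, 5732, 7299, 11012]
Scenario B total after 3 periods: 30088
Difference B − A = 30088 − 28656 = 1432

1432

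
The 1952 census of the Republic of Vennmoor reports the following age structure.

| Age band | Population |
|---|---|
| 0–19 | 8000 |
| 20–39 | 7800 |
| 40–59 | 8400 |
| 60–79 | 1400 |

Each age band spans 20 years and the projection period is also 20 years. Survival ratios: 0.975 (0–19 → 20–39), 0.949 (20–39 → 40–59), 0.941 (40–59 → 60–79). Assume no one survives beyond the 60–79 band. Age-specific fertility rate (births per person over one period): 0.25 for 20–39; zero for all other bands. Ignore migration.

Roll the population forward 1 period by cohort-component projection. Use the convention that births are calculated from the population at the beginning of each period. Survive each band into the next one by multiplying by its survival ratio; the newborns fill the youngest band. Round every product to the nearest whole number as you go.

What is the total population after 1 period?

(Bands numbered youngest = 1 to oldest = 4.)
After projecting period 1:
Births: 7800 * 0.25 = 1950
Band 2: 8000 * 0.975 = 7800
Band 3: 7800 * 0.949 = 7402
Band 4: 8400 * 0.941 = 7904
→ [1950, 7800, 7402, 7904]
Total after period 1: 1950 + 7800 + 7402 + 7904 = 25056

25056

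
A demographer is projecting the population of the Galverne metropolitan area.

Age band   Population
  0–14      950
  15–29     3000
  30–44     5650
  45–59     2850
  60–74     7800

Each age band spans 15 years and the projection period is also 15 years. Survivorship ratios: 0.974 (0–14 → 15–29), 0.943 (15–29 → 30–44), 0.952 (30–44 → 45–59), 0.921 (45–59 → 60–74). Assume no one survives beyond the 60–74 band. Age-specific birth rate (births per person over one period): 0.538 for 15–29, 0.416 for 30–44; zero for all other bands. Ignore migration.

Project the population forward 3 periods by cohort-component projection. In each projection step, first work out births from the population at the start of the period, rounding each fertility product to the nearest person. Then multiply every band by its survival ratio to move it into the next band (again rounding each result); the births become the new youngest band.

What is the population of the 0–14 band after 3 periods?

After projecting period 1:
Births: 3000 × 0.538 = 1614  |  5650 × 0.416 = 2350 → 3964
15–29: 950 × 0.974 = 925
30–44: 3000 × 0.943 = 2829
45–59: 5650 × 0.952 = 5379
60–74: 2850 × 0.921 = 2625
Giving 3964 / 925 / 2829 / 5379 / 2625.
After projecting period 2:
Births: 925 × 0.538 = 498  |  2829 × 0.416 = 1177 → 1675
15–29: 3964 × 0.974 = 3861
30–44: 925 × 0.943 = 872
45–59: 2829 × 0.952 = 2693
60–74: 5379 × 0.921 = 4954
Giving 1675 / 3861 / 872 / 2693 / 4954.
After projecting period 3:
Births: 3861 × 0.538 = 2077  |  872 × 0.416 = 363 → 2440
15–29: 1675 × 0.974 = 1631
30–44: 3861 × 0.943 = 3641
45–59: 872 × 0.952 = 830
60–74: 2693 × 0.921 = 2480
Giving 2440 / 1631 / 3641 / 830 / 2480.

2440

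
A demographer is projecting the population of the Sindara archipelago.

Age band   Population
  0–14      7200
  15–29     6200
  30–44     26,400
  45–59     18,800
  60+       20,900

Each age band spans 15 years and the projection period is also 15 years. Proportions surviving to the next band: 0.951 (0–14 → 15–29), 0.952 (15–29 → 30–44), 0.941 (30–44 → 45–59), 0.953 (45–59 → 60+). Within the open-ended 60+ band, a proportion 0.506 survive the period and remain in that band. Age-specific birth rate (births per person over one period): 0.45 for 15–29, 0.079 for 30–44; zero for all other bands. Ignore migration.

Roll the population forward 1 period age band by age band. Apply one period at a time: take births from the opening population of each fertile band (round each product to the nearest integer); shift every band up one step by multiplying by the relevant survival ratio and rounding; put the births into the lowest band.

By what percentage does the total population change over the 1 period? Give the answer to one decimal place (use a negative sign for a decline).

Let group 1 be 0–14 through group 5 = 60+.
Period 1:
Births: 6200 × 0.45 = 2790  |  26400 × 0.079 = 2086 → total 4876
Group 2: 7200 × 0.951 = 6847
Group 3: 6200 × 0.952 = 5902
Group 4: 26400 × 0.941 = 24842
Group 5: 18800 × 0.953 + 20900 × 0.506 = 17916 + 10575 = 28491
Population now: 0–14=4876, 15–29=6847, 30–44=5902, 45–59=24842, 60+=28491
Total: 79500 → 70958; change = -8542; percentage change = -10.7%

-10.7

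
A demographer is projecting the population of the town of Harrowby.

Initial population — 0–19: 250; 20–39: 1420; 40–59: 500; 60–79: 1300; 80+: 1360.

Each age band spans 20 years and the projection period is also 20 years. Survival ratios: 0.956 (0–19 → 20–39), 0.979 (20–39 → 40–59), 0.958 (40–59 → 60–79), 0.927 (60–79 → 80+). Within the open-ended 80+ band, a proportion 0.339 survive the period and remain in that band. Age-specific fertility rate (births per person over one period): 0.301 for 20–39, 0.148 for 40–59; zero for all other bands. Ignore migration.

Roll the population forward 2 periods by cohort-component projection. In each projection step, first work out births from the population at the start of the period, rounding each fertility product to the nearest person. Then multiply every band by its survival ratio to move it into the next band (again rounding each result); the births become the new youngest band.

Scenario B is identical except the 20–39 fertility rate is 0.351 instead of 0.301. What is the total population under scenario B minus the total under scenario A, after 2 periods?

Let band 1 be 0–19 through band 5 = 80+.
[period 1]
Births: 1420 * 0.301 = 427, 500 * 0.148 = 74 → 501
Band 2: 250 * 0.956 = 239
Band 3: 1420 * 0.979 = 1390
Band 4: 500 * 0.958 = 479
Band 5: 1300 * 0.927 + 1360 * 0.339 = 1205 + 461 = 1666
Population now: 0–19=501, 20–39=239, 40–59=1390, 60–79=479, 80+=1666
[period 2]
Births: 239 * 0.301 = 72, 1390 * 0.148 = 206 → 278
Band 2: 501 * 0.956 = 479
Band 3: 239 * 0.979 = 234
Band 4: 1390 * 0.958 = 1332
Band 5: 479 * 0.927 + 1666 * 0.339 = 444 + 565 = 1009
Population now: 0–19=278, 20–39=479, 40–59=234, 60–79=1332, 80+=1009
Scenario A total after 2 periods: 3332
Scenario B projection —
[period 1]
Births: 1420 * 0.351 = 498, 500 * 0.148 = 74 → 572
Band 2: 250 * 0.956 = 239
Band 3: 1420 * 0.979 = 1390
Band 4: 500 * 0.958 = 479
Band 5: 1300 * 0.927 + 1360 * 0.339 = 1205 + 461 = 1666
Population now: 0–19=572, 20–39=239, 40–59=1390, 60–79=479, 80+=1666
[period 2]
Births: 239 * 0.351 = 84, 1390 * 0.148 = 206 → 290
Band 2: 572 * 0.956 = 547
Band 3: 239 * 0.979 = 234
Band 4: 1390 * 0.958 = 1332
Band 5: 479 * 0.927 + 1666 * 0.339 = 444 + 565 = 1009
Population now: 0–19=290, 20–39=547, 40–59=234, 60–79=1332, 80+=1009
Scenario B total after 2 periods: 3412
Difference B − A = 3412 − 3332 = 80

80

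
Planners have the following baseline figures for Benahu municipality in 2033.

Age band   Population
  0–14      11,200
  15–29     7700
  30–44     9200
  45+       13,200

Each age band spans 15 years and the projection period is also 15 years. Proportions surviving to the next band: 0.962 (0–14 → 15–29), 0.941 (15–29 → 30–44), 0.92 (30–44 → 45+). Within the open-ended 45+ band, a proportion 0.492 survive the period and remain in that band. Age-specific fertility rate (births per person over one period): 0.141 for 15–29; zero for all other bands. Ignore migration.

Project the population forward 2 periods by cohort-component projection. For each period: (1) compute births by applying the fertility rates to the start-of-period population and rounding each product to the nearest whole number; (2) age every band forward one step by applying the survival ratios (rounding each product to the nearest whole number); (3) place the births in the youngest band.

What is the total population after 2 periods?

26727

Numbering the bands 1..4 from youngest to oldest:
— Period 1 —
Births: 7700 * 0.141 = 1086
Band 2: 11200 * 0.962 = 10774
Band 3: 7700 * 0.941 = 7246
Band 4: 9200 * 0.92 + 13200 * 0.492 = 8464 + 6494 = 14958
Population now: 0–14=1086, 15–29=10774, 30–44=7246, 45+=14958
— Period 2 —
Births: 10774 * 0.141 = 1519
Band 2: 1086 * 0.962 = 1045
Band 3: 10774 * 0.941 = 10138
Band 4: 7246 * 0.92 + 14958 * 0.492 = 6666 + 7359 = 14025
Population now: 0–14=1519, 15–29=1045, 30–44=10138, 45+=14025
Total after period 2: 1519 + 1045 + 10138 + 14025 = 26727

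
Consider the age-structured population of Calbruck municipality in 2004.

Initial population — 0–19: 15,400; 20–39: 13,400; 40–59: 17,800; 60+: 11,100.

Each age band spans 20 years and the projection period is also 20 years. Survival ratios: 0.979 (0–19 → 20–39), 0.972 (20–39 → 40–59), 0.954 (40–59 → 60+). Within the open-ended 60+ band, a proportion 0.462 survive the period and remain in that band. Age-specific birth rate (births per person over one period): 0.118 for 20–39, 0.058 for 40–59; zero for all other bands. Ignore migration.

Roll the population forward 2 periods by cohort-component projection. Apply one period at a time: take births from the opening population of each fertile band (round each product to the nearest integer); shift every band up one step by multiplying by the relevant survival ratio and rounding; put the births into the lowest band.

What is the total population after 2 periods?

42387

Let band 1 be 0–19 through band 4 = 60+.
After projecting period 1:
Births: 13400 * 0.118 = 1581  |  17800 * 0.058 = 1032 → 2613
Band 2: 15400 * 0.979 = 15077
Band 3: 13400 * 0.972 = 13025
Band 4: 17800 * 0.954 + 11100 * 0.462 = 16981 + 5128 = 22109
Giving 2613 / 15077 / 13025 / 22109.
After projecting period 2:
Births: 15077 * 0.118 = 1779  |  13025 * 0.058 = 755 → 2534
Band 2: 2613 * 0.979 = 2558
Band 3: 15077 * 0.972 = 14655
Band 4: 13025 * 0.954 + 22109 * 0.462 = 12426 + 10214 = 22640
Giving 2534 / 2558 / 14655 / 22640.
Total after period 2: 2534 + 2558 + 14655 + 22640 = 42387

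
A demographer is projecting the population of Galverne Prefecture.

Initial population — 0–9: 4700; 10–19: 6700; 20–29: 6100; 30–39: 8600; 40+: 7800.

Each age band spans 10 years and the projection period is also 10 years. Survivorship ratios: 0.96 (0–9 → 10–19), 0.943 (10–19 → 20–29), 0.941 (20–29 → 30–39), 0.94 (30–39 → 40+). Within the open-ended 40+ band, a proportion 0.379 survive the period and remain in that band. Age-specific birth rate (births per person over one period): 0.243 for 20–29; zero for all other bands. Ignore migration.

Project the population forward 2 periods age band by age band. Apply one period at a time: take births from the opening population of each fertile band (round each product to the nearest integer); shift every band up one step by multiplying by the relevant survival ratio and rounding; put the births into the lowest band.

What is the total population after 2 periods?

After projecting period 1:
Births: 6100 × 0.243 = 1482
10–19: 4700 × 0.96 = 4512
20–29: 6700 × 0.943 = 6318
30–39: 6100 × 0.941 = 5740
40+: 8600 × 0.94 + 7800 × 0.379 = 8084 + 2956 = 11040
→ [1482, 4512, 6318, 5740, 11040]
After projecting period 2:
Births: 6318 × 0.243 = 1535
10–19: 1482 × 0.96 = 1423
20–29: 4512 × 0.943 = 4255
30–39: 6318 × 0.941 = 5945
40+: 5740 × 0.94 + 11040 × 0.379 = 5396 + 4184 = 9580
→ [1535, 1423, 4255, 5945, 9580]
Total after period 2: 1535 + 1423 + 4255 + 5945 + 9580 = 22738

22738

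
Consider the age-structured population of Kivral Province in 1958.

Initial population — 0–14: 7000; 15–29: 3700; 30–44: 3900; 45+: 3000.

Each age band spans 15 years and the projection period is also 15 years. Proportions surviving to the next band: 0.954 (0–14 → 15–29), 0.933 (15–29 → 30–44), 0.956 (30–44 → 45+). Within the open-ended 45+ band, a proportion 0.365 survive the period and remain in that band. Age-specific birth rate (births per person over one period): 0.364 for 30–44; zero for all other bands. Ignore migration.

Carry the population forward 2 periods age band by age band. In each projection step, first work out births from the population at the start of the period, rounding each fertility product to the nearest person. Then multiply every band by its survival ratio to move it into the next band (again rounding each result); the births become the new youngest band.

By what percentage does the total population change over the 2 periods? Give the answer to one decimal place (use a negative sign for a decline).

(Bands numbered youngest = 1 to oldest = 4.)
Period 1:
Births: 3900 * 0.364 = 1420
Band 2: 7000 * 0.954 = 6678
Band 3: 3700 * 0.933 = 3452
Band 4: 3900 * 0.956 + 3000 * 0.365 = 3728 + 1095 = 4823
→ [1420, 6678, 3452, 4823]
Period 2:
Births: 3452 * 0.364 = 1257
Band 2: 1420 * 0.954 = 1355
Band 3: 6678 * 0.933 = 6231
Band 4: 3452 * 0.956 + 4823 * 0.365 = 3300 + 1760 = 5060
→ [1257, 1355, 6231, 5060]
Total: 17600 → 13903; change = -3697; percentage change = -21.0%

-21.0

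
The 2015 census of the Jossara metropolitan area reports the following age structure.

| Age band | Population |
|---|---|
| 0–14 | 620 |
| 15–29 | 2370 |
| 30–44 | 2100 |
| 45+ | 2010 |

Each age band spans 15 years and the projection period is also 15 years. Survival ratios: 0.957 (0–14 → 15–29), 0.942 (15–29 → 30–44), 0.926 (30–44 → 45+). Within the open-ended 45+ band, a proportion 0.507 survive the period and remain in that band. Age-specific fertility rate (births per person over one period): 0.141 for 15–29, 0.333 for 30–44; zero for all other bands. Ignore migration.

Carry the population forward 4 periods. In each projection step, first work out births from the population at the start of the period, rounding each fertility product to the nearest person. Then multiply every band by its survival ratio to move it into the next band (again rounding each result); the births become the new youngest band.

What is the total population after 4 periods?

3522

Let group 1 be 0–14 through group 4 = 45+.
[period 1]
Births: 2370 × 0.141 = 334, 2100 × 0.333 = 699 — total 1033
Group 2: 620 × 0.957 = 593
Group 3: 2370 × 0.942 = 2233
Group 4: 2100 × 0.926 + 2010 × 0.507 = 1945 + 1019 = 2964
Population now: 0–14=1033, 15–29=593, 30–44=2233, 45+=2964
[period 2]
Births: 593 × 0.141 = 84, 2233 × 0.333 = 744 — total 828
Group 2: 1033 × 0.957 = 989
Group 3: 593 × 0.942 = 559
Group 4: 2233 × 0.926 + 2964 × 0.507 = 2068 + 1503 = 3571
Population now: 0–14=828, 15–29=989, 30–44=559, 45+=3571
[period 3]
Births: 989 × 0.141 = 139, 559 × 0.333 = 186 — total 325
Group 2: 828 × 0.957 = 792
Group 3: 989 × 0.942 = 932
Group 4: 559 × 0.926 + 3571 × 0.507 = 518 + 1810 = 2328
Population now: 0–14=325, 15–29=792, 30–44=932, 45+=2328
[period 4]
Births: 792 × 0.141 = 112, 932 × 0.333 = 310 — total 422
Group 2: 325 × 0.957 = 311
Group 3: 792 × 0.942 = 746
Group 4: 932 × 0.926 + 2328 × 0.507 = 863 + 1180 = 2043
Population now: 0–14=422, 15–29=311, 30–44=746, 45+=2043
Total after period 4: 422 + 311 + 746 + 2043 = 3522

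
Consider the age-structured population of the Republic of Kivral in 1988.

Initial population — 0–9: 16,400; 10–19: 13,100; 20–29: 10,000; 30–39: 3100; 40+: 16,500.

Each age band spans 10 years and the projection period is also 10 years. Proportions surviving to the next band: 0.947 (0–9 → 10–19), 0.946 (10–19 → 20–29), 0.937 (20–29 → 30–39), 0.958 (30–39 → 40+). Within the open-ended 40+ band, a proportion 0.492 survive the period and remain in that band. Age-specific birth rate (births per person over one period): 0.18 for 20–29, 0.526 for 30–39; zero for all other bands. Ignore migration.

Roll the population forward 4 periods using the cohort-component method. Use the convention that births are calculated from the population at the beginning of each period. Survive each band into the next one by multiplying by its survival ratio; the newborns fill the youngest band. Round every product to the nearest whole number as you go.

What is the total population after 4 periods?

Numbering the bands 1..5 from youngest to oldest:
Period 1:
Births: 10000 × 0.18 = 1800, 3100 × 0.526 = 1631 — total 3431
Band 2: 16400 × 0.947 = 15531
Band 3: 13100 × 0.946 = 12393
Band 4: 10000 × 0.937 = 9370
Band 5: 3100 × 0.958 + 16500 × 0.492 = 2970 + 8118 = 11088
→ [3431, 15531, 12393, 9370, 11088]
Period 2:
Births: 12393 × 0.18 = 2231, 9370 × 0.526 = 4929 — total 7160
Band 2: 3431 × 0.947 = 3249
Band 3: 15531 × 0.946 = 14692
Band 4: 12393 × 0.937 = 11612
Band 5: 9370 × 0.958 + 11088 × 0.492 = 8976 + 5455 = 14431
→ [7160, 3249, 14692, 11612, 14431]
Period 3:
Births: 14692 × 0.18 = 2645, 11612 × 0.526 = 6108 — total 8753
Band 2: 7160 × 0.947 = 6781
Band 3: 3249 × 0.946 = 3074
Band 4: 14692 × 0.937 = 13766
Band 5: 11612 × 0.958 + 14431 × 0.492 = 11124 + 7100 = 18224
→ [8753, 6781, 3074, 13766, 18224]
Period 4:
Births: 3074 × 0.18 = 553, 13766 × 0.526 = 7241 — total 7794
Band 2: 8753 × 0.947 = 8289
Band 3: 6781 × 0.946 = 6415
Band 4: 3074 × 0.937 = 2880
Band 5: 13766 × 0.958 + 18224 × 0.492 = 13188 + 8966 = 22154
→ [7794, 8289, 6415, 2880, 22154]
Total after period 4: 7794 + 8289 + 6415 + 2880 + 22154 = 47532

47532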